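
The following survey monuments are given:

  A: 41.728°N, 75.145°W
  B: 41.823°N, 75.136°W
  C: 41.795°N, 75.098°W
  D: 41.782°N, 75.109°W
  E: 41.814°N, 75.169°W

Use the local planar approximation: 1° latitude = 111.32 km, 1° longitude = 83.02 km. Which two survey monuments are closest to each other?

Pairwise distances:
A–B: √((0.095·111.32)² + (0.009·83.02)²) = √(111.83909 + 0.55828) = 10.602 km
A–C: √((0.067·111.32)² + (0.047·83.02)²) = √(55.62833 + 15.22514) = 8.417 km
A–D: √((0.054·111.32)² + (0.036·83.02)²) = √(36.13549 + 8.93245) = 6.713 km
A–E: √((0.086·111.32)² + (-0.024·83.02)²) = √(91.65229 + 3.96998) = 9.779 km
B–C: √((-0.028·111.32)² + (0.038·83.02)²) = √(9.71544 + 9.95251) = 4.435 km
B–D: √((-0.041·111.32)² + (0.027·83.02)²) = √(20.83119 + 5.02450) = 5.085 km
B–E: √((-0.009·111.32)² + (-0.033·83.02)²) = √(1.00376 + 7.50574) = 2.917 km
C–D: √((-0.013·111.32)² + (-0.011·83.02)²) = √(2.09427 + 0.83397) = 1.711 km
C–E: √((0.019·111.32)² + (-0.071·83.02)²) = √(4.47356 + 34.74419) = 6.262 km
D–E: √((0.032·111.32)² + (-0.060·83.02)²) = √(12.68955 + 24.81235) = 6.124 km
Closest pair: C–D at 1.711 km.

C and D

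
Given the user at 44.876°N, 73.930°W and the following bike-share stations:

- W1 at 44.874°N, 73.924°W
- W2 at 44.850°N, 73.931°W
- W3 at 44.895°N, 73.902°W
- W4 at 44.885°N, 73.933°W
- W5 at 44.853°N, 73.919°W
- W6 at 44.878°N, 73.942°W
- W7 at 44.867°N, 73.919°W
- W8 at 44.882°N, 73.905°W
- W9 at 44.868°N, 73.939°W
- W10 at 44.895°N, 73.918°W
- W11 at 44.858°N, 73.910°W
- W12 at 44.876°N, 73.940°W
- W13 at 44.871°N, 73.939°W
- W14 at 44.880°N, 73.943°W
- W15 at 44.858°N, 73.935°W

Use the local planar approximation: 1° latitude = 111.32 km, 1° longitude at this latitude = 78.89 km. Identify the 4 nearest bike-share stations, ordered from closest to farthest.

W1, W12, W13, W6

Distances from 44.876°N, 73.930°W:
W1: 0.523 km
W2: 2.895 km
W3: 3.058 km
W4: 1.029 km
W5: 2.703 km
W6: 0.973 km
W7: 1.325 km
W8: 2.082 km
W9: 1.139 km
W10: 2.317 km
W11: 2.550 km
W12: 0.789 km
W13: 0.902 km
W14: 1.118 km
W15: 2.042 km
Sorted: W1 (0.523 km) < W12 (0.789 km) < W13 (0.902 km) < W6 (0.973 km) < W4 (1.029 km) < W14 (1.118 km) < …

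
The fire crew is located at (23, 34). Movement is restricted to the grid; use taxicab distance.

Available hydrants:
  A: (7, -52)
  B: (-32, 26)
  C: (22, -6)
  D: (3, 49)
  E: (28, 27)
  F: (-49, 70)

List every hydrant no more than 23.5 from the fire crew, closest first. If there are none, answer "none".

E

Distances from (23, 34):
A: |-16| + |-86| = 16 + 86 = 102
B: |-55| + |-8| = 55 + 8 = 63
C: |-1| + |-40| = 1 + 40 = 41
D: |-20| + |15| = 20 + 15 = 35
E: |5| + |-7| = 5 + 7 = 12
F: |-72| + |36| = 72 + 36 = 108
Threshold 23.5: E (12) is within range.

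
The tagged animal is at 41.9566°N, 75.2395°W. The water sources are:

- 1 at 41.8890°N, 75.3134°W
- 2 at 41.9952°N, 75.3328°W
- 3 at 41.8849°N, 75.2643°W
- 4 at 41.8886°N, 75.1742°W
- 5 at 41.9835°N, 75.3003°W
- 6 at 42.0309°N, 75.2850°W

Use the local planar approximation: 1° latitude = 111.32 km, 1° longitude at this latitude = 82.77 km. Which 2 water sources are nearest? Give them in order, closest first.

Distances from 41.9566°N, 75.2395°W:
1: 9.6976 km
2: 8.8374 km
3: 8.2414 km
4: 9.3013 km
5: 5.8560 km
6: 9.0881 km
Sorted: 5 (5.8560 km) < 3 (8.2414 km) < 2 (8.8374 km) < 6 (9.0881 km) < …

5, 3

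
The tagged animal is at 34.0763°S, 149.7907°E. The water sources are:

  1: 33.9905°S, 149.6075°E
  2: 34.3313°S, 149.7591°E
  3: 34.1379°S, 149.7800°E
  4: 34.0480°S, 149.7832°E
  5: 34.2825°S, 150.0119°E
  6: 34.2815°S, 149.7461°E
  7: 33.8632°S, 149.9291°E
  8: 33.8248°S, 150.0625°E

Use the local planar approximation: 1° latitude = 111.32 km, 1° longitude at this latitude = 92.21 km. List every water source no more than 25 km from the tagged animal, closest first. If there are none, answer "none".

4, 3, 1, 6

Distances from 34.0763°S, 149.7907°E:
1: 19.4061 km
2: 28.5358 km
3: 6.9279 km
4: 3.2254 km
5: 30.7071 km
6: 23.2101 km
7: 26.9372 km
8: 37.5762 km
Threshold 25 km: 4 (3.2254 km), 3 (6.9279 km), 1 (19.4061 km), 6 (23.2101 km) are within range.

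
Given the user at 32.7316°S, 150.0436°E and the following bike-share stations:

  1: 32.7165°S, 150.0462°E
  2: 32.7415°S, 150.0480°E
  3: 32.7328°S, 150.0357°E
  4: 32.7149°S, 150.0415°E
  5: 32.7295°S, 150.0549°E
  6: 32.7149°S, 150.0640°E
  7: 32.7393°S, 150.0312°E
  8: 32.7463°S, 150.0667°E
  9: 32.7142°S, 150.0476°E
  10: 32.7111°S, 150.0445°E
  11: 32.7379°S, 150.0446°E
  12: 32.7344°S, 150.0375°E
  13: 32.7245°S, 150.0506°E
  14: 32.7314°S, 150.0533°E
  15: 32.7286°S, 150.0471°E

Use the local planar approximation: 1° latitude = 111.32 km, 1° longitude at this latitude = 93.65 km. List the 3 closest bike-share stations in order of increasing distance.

15, 12, 11

Distances from 32.7316°S, 150.0436°E:
1: √((0.0151·111.32)² + (0.0026·93.65)²) = √(2.825532 + 0.059287) = 1.6985 km
2: √((-0.0099·111.32)² + (0.0044·93.65)²) = √(1.214554 + 0.169793) = 1.1766 km
3: √((-0.0012·111.32)² + (-0.0079·93.65)²) = √(0.017845 + 0.547356) = 0.7518 km
4: √((0.0167·111.32)² + (-0.0021·93.65)²) = √(3.456045 + 0.038677) = 1.8694 km
5: √((0.0021·111.32)² + (0.0113·93.65)²) = √(0.054649 + 1.119882) = 1.0838 km
6: √((0.0167·111.32)² + (0.0204·93.65)²) = √(3.456045 + 3.649857) = 2.6657 km
7: √((-0.0077·111.32)² + (-0.0124·93.65)²) = √(0.734730 + 1.348525) = 1.4433 km
8: √((-0.0147·111.32)² + (0.0231·93.65)²) = √(2.677818 + 4.679932) = 2.7125 km
9: √((0.0174·111.32)² + (0.0040·93.65)²) = √(3.751845 + 0.140325) = 1.9729 km
10: √((0.0205·111.32)² + (0.0009·93.65)²) = √(5.207798 + 0.007104) = 2.2836 km
11: √((-0.0063·111.32)² + (0.0010·93.65)²) = √(0.491844 + 0.008770) = 0.7075 km
12: √((-0.0028·111.32)² + (-0.0061·93.65)²) = √(0.097154 + 0.326344) = 0.6508 km
13: √((0.0071·111.32)² + (0.0070·93.65)²) = √(0.624688 + 0.429746) = 1.0269 km
14: √((0.0002·111.32)² + (0.0097·93.65)²) = √(0.000496 + 0.825200) = 0.9087 km
15: √((0.0030·111.32)² + (0.0035·93.65)²) = √(0.111529 + 0.107436) = 0.4679 km
Sorted: 15 (0.4679 km) < 12 (0.6508 km) < 11 (0.7075 km) < 3 (0.7518 km) < 14 (0.9087 km) < …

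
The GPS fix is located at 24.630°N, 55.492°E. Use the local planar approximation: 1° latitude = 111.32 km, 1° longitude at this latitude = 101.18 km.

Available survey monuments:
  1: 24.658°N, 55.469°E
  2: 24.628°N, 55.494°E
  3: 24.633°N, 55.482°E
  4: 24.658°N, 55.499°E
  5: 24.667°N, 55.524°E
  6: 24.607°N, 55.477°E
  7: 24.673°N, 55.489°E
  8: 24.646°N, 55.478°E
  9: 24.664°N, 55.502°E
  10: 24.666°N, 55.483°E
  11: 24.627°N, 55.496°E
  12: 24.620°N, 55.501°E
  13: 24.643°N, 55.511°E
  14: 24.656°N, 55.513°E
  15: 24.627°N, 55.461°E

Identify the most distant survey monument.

Distances from 24.630°N, 55.492°E:
1: 3.890 km
2: 0.301 km
3: 1.065 km
4: 3.196 km
5: 5.239 km
6: 2.976 km
7: 4.796 km
8: 2.276 km
9: 3.918 km
10: 4.110 km
11: 0.525 km
12: 1.438 km
13: 2.406 km
14: 3.591 km
15: 3.154 km
Maximum: 5 at 5.239 km.

5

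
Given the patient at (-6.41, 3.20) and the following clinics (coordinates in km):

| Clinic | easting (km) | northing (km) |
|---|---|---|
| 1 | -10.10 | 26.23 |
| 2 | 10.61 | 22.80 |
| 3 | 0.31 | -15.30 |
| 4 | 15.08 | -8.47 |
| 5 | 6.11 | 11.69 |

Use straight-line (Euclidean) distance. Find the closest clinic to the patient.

Distances from (-6.41, 3.20):
1: 23.32 km
2: 25.96 km
3: 19.68 km
4: 24.45 km
5: 15.13 km
Minimum: 5 at 15.13 km.

5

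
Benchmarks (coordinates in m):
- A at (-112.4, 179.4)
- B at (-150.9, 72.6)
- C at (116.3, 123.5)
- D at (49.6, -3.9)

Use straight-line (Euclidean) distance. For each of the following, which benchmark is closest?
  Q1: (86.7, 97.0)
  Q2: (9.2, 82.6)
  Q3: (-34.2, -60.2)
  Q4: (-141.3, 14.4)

Q1 at (86.7, 97.0):
  A: √((-199.1)² + (82.4)²) = √(39640.810 + 6789.760) = 215.5 m
  B: √((-237.6)² + (-24.4)²) = √(56453.760 + 595.360) = 238.8 m
  C: √((29.6)² + (26.5)²) = √(876.160 + 702.250) = 39.7 m
  D: √((-37.1)² + (-100.9)²) = √(1376.410 + 10180.810) = 107.5 m
  → nearest: C (39.7 m)
Q2 at (9.2, 82.6):
  A: √((-121.6)² + (96.8)²) = √(14786.560 + 9370.240) = 155.4 m
  B: √((-160.1)² + (-10.0)²) = √(25632.010 + 100.000) = 160.4 m
  C: √((107.1)² + (40.9)²) = √(11470.410 + 1672.810) = 114.6 m
  D: √((40.4)² + (-86.5)²) = √(1632.160 + 7482.250) = 95.5 m
  → nearest: D (95.5 m)
Q3 at (-34.2, -60.2):
  A: √((-78.2)² + (239.6)²) = √(6115.240 + 57408.160) = 252.0 m
  B: √((-116.7)² + (132.8)²) = √(13618.890 + 17635.840) = 176.8 m
  C: √((150.5)² + (183.7)²) = √(22650.250 + 33745.690) = 237.5 m
  D: √((83.8)² + (56.3)²) = √(7022.440 + 3169.690) = 101.0 m
  → nearest: D (101.0 m)
Q4 at (-141.3, 14.4):
  A: √((28.9)² + (165.0)²) = √(835.210 + 27225.000) = 167.5 m
  B: √((-9.6)² + (58.2)²) = √(92.160 + 3387.240) = 59.0 m
  C: √((257.6)² + (109.1)²) = √(66357.760 + 11902.810) = 279.8 m
  D: √((190.9)² + (-18.3)²) = √(36442.810 + 334.890) = 191.8 m
  → nearest: B (59.0 m)

Q1→C; Q2→D; Q3→D; Q4→B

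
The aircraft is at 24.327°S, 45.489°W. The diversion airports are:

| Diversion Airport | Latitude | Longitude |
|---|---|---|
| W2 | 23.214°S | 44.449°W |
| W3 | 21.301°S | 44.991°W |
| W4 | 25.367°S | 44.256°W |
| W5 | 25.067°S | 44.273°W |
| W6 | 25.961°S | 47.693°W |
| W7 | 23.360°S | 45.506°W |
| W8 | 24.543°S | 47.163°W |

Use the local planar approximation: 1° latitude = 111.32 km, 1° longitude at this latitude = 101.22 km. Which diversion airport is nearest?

Distances from 24.327°S, 45.489°W:
W2: √((1.113·111.32)² + (1.040·101.22)²) = √(15351.00185 + 11081.52025) = 162.581 km
W3: √((3.026·111.32)² + (0.498·101.22)²) = √(113470.83290 + 2540.92211) = 340.605 km
W4: √((-1.040·111.32)² + (1.233·101.22)²) = √(13403.34122 + 15576.10331) = 170.234 km
W5: √((-0.740·111.32)² + (1.216·101.22)²) = √(6785.93718 + 15149.55290) = 148.106 km
W6: √((-1.634·111.32)² + (-2.204·101.22)²) = √(33086.47495 + 49768.64838) = 287.846 km
W7: √((0.967·111.32)² + (-0.017·101.22)²) = √(11587.75604 + 2.96095) = 107.660 km
W8: √((-0.216·111.32)² + (-1.674·101.22)²) = √(578.16780 + 28710.68625) = 171.140 km
Minimum: W7 at 107.660 km.

W7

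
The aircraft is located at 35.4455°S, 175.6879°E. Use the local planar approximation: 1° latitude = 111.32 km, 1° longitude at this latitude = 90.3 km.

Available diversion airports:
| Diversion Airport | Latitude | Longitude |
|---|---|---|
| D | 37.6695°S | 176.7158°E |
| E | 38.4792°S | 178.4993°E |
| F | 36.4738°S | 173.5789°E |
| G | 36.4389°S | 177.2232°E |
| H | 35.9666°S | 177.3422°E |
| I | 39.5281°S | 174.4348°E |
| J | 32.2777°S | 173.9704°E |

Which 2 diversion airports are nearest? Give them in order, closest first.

Distances from 35.4455°S, 175.6879°E:
D: 264.4034 km
E: 422.4911 km
F: 222.1978 km
G: 177.3400 km
H: 160.2510 km
I: 468.3499 km
J: 385.2371 km
Sorted: H (160.2510 km) < G (177.3400 km) < F (222.1978 km) < D (264.4034 km) < …

H, G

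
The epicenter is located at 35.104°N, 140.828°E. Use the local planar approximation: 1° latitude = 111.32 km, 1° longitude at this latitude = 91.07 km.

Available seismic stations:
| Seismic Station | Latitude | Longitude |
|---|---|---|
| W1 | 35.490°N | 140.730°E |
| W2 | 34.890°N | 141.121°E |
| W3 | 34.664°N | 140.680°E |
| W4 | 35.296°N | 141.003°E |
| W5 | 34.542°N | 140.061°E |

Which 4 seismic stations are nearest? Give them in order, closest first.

Distances from 35.104°N, 140.828°E:
W1: √((0.386·111.32)² + (-0.098·91.07)²) = √(1846.37965 + 79.65313) = 43.887 km
W2: √((-0.214·111.32)² + (0.293·91.07)²) = √(567.51055 + 712.00971) = 35.770 km
W3: √((-0.440·111.32)² + (-0.148·91.07)²) = √(2399.11877 + 181.66619) = 50.801 km
W4: √((0.192·111.32)² + (0.175·91.07)²) = √(456.82394 + 253.99594) = 26.661 km
W5: √((-0.562·111.32)² + (-0.767·91.07)²) = √(3913.98382 + 4879.11889) = 93.772 km
Sorted: W4 (26.661 km) < W2 (35.770 km) < W1 (43.887 km) < W3 (50.801 km) < W5 (93.772 km)

W4, W2, W1, W3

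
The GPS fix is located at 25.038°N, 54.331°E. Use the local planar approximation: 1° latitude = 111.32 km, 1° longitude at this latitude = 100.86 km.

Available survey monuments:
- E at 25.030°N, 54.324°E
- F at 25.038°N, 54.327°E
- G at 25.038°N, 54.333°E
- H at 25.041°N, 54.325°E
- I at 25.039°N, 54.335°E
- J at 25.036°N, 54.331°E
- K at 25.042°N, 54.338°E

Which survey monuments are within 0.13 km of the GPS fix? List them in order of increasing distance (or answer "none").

Distances from 25.038°N, 54.331°E:
E: √((-0.008·111.32)² + (-0.007·100.86)²) = √(0.79310 + 0.49846) = 1.136 km
F: √((0.000·111.32)² + (-0.004·100.86)²) = √(0.00000 + 0.16276) = 0.403 km
G: √((0.000·111.32)² + (0.002·100.86)²) = √(0.00000 + 0.04069) = 0.202 km
H: √((0.003·111.32)² + (-0.006·100.86)²) = √(0.11153 + 0.36622) = 0.691 km
I: √((0.001·111.32)² + (0.004·100.86)²) = √(0.01239 + 0.16276) = 0.419 km
J: √((-0.002·111.32)² + (0.000·100.86)²) = √(0.04957 + 0.00000) = 0.223 km
K: √((0.004·111.32)² + (0.007·100.86)²) = √(0.19827 + 0.49846) = 0.835 km
Threshold 0.13 km: none within range.

none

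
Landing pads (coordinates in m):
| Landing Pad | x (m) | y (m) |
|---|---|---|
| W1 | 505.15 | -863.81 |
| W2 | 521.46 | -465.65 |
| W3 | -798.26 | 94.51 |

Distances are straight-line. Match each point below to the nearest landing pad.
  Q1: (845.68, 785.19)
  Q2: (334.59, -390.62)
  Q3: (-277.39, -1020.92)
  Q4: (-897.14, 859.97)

Q1 at (845.68, 785.19):
  W1: 1683.79 m
  W2: 1292.18 m
  W3: 1783.14 m
  → nearest: W2 (1292.18 m)
Q2 at (334.59, -390.62):
  W1: 502.99 m
  W2: 201.37 m
  W3: 1232.36 m
  → nearest: W2 (201.37 m)
Q3 at (-277.39, -1020.92):
  W1: 798.16 m
  W2: 972.88 m
  W3: 1231.05 m
  → nearest: W1 (798.16 m)
Q4 at (-897.14, 859.97):
  W1: 2222.12 m
  W2: 1941.57 m
  W3: 771.82 m
  → nearest: W3 (771.82 m)

Q1→W2; Q2→W2; Q3→W1; Q4→W3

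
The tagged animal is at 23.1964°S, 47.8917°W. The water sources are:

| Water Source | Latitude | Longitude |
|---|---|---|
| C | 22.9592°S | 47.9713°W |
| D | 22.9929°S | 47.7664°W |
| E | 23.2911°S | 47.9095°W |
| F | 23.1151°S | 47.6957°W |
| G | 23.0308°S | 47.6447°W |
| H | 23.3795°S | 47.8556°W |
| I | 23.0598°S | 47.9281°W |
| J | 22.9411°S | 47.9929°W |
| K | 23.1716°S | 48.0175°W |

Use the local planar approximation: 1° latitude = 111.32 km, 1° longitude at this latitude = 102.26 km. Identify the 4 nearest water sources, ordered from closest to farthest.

Distances from 23.1964°S, 47.8917°W:
C: √((0.2372·111.32)² + (-0.0796·102.26)²) = √(697.229517 + 66.257907) = 27.6313 km
D: √((0.2035·111.32)² + (0.1253·102.26)²) = √(513.186499 + 164.177530) = 26.0262 km
E: √((-0.0947·111.32)² + (-0.0178·102.26)²) = √(111.133848 + 3.313230) = 10.6980 km
F: √((0.0813·111.32)² + (0.1960·102.26)²) = √(81.908220 + 401.720246) = 21.9916 km
G: √((0.1656·111.32)² + (0.2470·102.26)²) = √(339.834182 + 637.977678) = 31.2700 km
H: √((-0.1831·111.32)² + (0.0361·102.26)²) = √(415.454133 + 13.627807) = 20.7143 km
I: √((0.1366·111.32)² + (-0.0364·102.26)²) = √(231.231925 + 13.855249) = 15.6553 km
J: √((0.2553·111.32)² + (-0.1012·102.26)²) = √(807.696173 + 107.095840) = 30.2455 km
K: √((0.0248·111.32)² + (-0.1258·102.26)²) = √(7.621663 + 165.490420) = 13.1572 km
Sorted: E (10.6980 km) < K (13.1572 km) < I (15.6553 km) < H (20.7143 km) < F (21.9916 km) < D (26.0262 km) < …

E, K, I, H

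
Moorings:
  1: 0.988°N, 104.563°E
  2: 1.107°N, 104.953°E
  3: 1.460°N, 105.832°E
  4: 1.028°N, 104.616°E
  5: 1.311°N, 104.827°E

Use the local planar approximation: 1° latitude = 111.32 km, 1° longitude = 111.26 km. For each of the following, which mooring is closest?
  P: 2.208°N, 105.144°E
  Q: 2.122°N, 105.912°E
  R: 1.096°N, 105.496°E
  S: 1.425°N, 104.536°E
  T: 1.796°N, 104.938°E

P→5; Q→3; R→3; S→5; T→5

P at 2.208°N, 105.144°E:
  1: 150.410 km
  2: 124.392 km
  3: 113.106 km
  4: 143.895 km
  5: 105.900 km
  → nearest: 5 (105.900 km)
Q at 2.122°N, 105.912°E:
  1: 196.119 km
  2: 155.407 km
  3: 74.229 km
  4: 188.740 km
  5: 150.742 km
  → nearest: 3 (74.229 km)
R at 1.096°N, 105.496°E:
  1: 104.499 km
  2: 60.427 km
  3: 55.131 km
  4: 98.201 km
  5: 78.186 km
  → nearest: 3 (55.131 km)
S at 1.425°N, 104.536°E:
  1: 48.740 km
  2: 58.358 km
  3: 144.246 km
  4: 45.081 km
  5: 34.775 km
  → nearest: 5 (34.775 km)
T at 1.796°N, 104.938°E:
  1: 99.152 km
  2: 76.718 km
  3: 106.267 km
  4: 92.697 km
  5: 55.385 km
  → nearest: 5 (55.385 km)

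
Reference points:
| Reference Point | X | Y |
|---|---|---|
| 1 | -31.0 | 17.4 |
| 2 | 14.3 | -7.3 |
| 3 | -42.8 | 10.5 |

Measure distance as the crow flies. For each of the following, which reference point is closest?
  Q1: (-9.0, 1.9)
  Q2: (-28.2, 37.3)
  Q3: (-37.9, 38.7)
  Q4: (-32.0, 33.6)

Q1 at (-9.0, 1.9):
  1: 26.9
  2: 25.1
  3: 34.9
  → nearest: 2 (25.1)
Q2 at (-28.2, 37.3):
  1: 20.1
  2: 61.6
  3: 30.5
  → nearest: 1 (20.1)
Q3 at (-37.9, 38.7):
  1: 22.4
  2: 69.6
  3: 28.6
  → nearest: 1 (22.4)
Q4 at (-32.0, 33.6):
  1: 16.2
  2: 61.8
  3: 25.5
  → nearest: 1 (16.2)

Q1→2; Q2→1; Q3→1; Q4→1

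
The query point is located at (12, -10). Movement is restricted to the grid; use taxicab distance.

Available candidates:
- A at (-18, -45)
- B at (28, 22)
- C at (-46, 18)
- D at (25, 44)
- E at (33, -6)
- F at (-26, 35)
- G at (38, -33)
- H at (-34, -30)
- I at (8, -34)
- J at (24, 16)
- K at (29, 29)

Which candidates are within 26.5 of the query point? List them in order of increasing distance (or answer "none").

E

Distances from (12, -10):
A: |-30| + |-35| = 30 + 35 = 65
B: |16| + |32| = 16 + 32 = 48
C: |-58| + |28| = 58 + 28 = 86
D: |13| + |54| = 13 + 54 = 67
E: |21| + |4| = 21 + 4 = 25
F: |-38| + |45| = 38 + 45 = 83
G: |26| + |-23| = 26 + 23 = 49
H: |-46| + |-20| = 46 + 20 = 66
I: |-4| + |-24| = 4 + 24 = 28
J: |12| + |26| = 12 + 26 = 38
K: |17| + |39| = 17 + 39 = 56
Threshold 26.5: E (25) is within range.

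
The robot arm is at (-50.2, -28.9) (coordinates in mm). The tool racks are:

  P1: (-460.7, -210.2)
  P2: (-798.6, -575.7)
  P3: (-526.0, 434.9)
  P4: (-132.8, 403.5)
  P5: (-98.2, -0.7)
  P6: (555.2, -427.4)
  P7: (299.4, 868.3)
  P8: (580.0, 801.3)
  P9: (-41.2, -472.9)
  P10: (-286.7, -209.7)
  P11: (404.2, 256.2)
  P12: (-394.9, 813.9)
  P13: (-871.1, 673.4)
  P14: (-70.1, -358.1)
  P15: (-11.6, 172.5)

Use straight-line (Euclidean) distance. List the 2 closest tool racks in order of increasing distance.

P5, P15

Distances from (-50.2, -28.9):
P1: 448.8 mm
P2: 926.9 mm
P3: 664.5 mm
P4: 440.2 mm
P5: 55.7 mm
P6: 724.8 mm
P7: 962.9 mm
P8: 1042.3 mm
P9: 444.1 mm
P10: 297.7 mm
P11: 536.4 mm
P12: 910.6 mm
P13: 1080.3 mm
P14: 329.8 mm
P15: 205.1 mm
Sorted: P5 (55.7 mm) < P15 (205.1 mm) < P10 (297.7 mm) < P14 (329.8 mm) < …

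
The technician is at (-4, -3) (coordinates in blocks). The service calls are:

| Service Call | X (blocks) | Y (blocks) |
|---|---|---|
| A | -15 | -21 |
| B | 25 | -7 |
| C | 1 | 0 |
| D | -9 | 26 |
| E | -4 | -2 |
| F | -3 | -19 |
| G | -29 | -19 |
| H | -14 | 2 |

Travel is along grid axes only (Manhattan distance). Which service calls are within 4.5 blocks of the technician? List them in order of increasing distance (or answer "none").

Distances from (-4, -3):
A: 29 blocks
B: 33 blocks
C: 8 blocks
D: 34 blocks
E: 1 blocks
F: 17 blocks
G: 41 blocks
H: 15 blocks
Threshold 4.5 blocks: E (1 blocks) is within range.

E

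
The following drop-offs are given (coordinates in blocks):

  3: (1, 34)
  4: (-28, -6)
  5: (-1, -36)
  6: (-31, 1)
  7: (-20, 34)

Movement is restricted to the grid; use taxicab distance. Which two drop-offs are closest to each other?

Pairwise distances:
3–4: |-29| + |-40| = 29 + 40 = 69 blocks
3–5: |-2| + |-70| = 2 + 70 = 72 blocks
3–6: |-32| + |-33| = 32 + 33 = 65 blocks
3–7: |-21| + |0| = 21 + 0 = 21 blocks
4–5: |27| + |-30| = 27 + 30 = 57 blocks
4–6: |-3| + |7| = 3 + 7 = 10 blocks
4–7: |8| + |40| = 8 + 40 = 48 blocks
5–6: |-30| + |37| = 30 + 37 = 67 blocks
5–7: |-19| + |70| = 19 + 70 = 89 blocks
6–7: |11| + |33| = 11 + 33 = 44 blocks
Closest pair: 4–6 at 10 blocks.

4 and 6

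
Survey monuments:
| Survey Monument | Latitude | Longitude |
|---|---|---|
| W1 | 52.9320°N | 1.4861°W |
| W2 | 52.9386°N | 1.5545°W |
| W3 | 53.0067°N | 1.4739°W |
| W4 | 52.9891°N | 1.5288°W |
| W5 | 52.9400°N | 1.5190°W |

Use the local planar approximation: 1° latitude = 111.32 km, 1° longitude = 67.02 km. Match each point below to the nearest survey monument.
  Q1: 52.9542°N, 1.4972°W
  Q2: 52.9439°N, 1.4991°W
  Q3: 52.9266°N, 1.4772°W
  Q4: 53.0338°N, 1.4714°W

Q1 at 52.9542°N, 1.4972°W:
  W1: 2.5808 km
  W2: 4.2146 km
  W3: 6.0493 km
  W4: 4.4248 km
  W5: 2.1525 km
  → nearest: W5 (2.1525 km)
Q2 at 52.9439°N, 1.4991°W:
  W1: 1.5855 km
  W2: 3.7595 km
  W3: 7.1920 km
  W4: 5.4111 km
  W5: 1.4026 km
  → nearest: W5 (1.4026 km)
Q3 at 52.9266°N, 1.4772°W:
  W1: 0.8468 km
  W2: 5.3501 km
  W3: 8.9195 km
  W4: 7.7696 km
  W5: 3.1738 km
  → nearest: W1 (0.8468 km)
Q4 at 53.0338°N, 1.4714°W:
  W1: 11.3751 km
  W2: 11.9720 km
  W3: 3.0214 km
  W4: 6.2896 km
  W5: 10.9183 km
  → nearest: W3 (3.0214 km)

Q1→W5; Q2→W5; Q3→W1; Q4→W3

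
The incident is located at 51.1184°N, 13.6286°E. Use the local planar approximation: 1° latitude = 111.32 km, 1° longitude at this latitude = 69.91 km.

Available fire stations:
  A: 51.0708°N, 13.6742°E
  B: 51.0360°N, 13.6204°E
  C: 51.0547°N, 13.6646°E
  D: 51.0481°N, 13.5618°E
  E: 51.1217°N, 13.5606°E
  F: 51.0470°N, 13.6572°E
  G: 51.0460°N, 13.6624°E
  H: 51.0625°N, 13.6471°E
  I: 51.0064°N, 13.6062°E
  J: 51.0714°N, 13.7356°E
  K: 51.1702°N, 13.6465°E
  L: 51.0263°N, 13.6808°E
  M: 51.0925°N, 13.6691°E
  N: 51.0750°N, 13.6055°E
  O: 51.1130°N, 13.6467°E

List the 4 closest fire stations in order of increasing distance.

Distances from 51.1184°N, 13.6286°E:
A: √((-0.0476·111.32)² + (0.0456·69.91)²) = √(28.077621 + 10.162681) = 6.1839 km
B: √((-0.0824·111.32)² + (-0.0082·69.91)²) = √(84.139673 + 0.328629) = 9.1907 km
C: √((-0.0637·111.32)² + (0.0360·69.91)²) = √(50.283472 + 6.334081) = 7.5245 km
D: √((-0.0703·111.32)² + (-0.0668·69.91)²) = √(61.243083 + 21.808788) = 9.1133 km
E: √((0.0033·111.32)² + (-0.0680·69.91)²) = √(0.134950 + 22.599375) = 4.7681 km
F: √((-0.0714·111.32)² + (0.0286·69.91)²) = √(63.174646 + 3.997704) = 8.1959 km
G: √((-0.0724·111.32)² + (0.0338·69.91)²) = √(64.956636 + 5.583571) = 8.3988 km
H: √((-0.0559·111.32)² + (0.0185·69.91)²) = √(38.723090 + 1.672715) = 6.3558 km
I: √((-0.1120·111.32)² + (-0.0224·69.91)²) = √(155.447034 + 2.452306) = 12.5658 km
J: √((-0.0470·111.32)² + (0.1070·69.91)²) = √(27.374243 + 55.955935) = 9.1285 km
K: √((0.0518·111.32)² + (0.0179·69.91)²) = √(33.251092 + 1.565974) = 5.9006 km
L: √((-0.0921·111.32)² + (0.0522·69.91)²) = √(105.115233 + 13.317405) = 10.8827 km
M: √((-0.0259·111.32)² + (0.0405·69.91)²) = √(8.312773 + 8.016571) = 4.0410 km
N: √((-0.0434·111.32)² + (-0.0231·69.91)²) = √(23.341344 + 2.607970) = 5.0940 km
O: √((-0.0054·111.32)² + (0.0181·69.91)²) = √(0.361355 + 1.601164) = 1.4009 km
Sorted: O (1.4009 km) < M (4.0410 km) < E (4.7681 km) < N (5.0940 km) < K (5.9006 km) < A (6.1839 km) < …

O, M, E, N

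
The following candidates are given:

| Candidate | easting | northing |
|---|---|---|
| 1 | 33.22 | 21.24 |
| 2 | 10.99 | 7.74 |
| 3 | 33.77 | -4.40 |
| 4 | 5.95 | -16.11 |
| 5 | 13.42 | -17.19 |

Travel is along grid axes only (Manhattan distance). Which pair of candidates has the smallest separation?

4 and 5

Pairwise distances:
4–5: |7.47| + |-1.08| = 7.47 + 1.08 = 8.55
1–3: |0.55| + |-25.64| = 0.55 + 25.64 = 26.19
2–5: |2.43| + |-24.93| = 2.43 + 24.93 = 27.36
2–4: |-5.04| + |-23.85| = 5.04 + 23.85 = 28.89
3–5: |-20.35| + |-12.79| = 20.35 + 12.79 = 33.14
2–3: |22.78| + |-12.14| = 22.78 + 12.14 = 34.92
1–2: |-22.23| + |-13.50| = 22.23 + 13.50 = 35.73
3–4: |-27.82| + |-11.71| = 27.82 + 11.71 = 39.53
1–5: |-19.80| + |-38.43| = 19.80 + 38.43 = 58.23
1–4: |-27.27| + |-37.35| = 27.27 + 37.35 = 64.62
Closest pair: 4–5 at 8.55.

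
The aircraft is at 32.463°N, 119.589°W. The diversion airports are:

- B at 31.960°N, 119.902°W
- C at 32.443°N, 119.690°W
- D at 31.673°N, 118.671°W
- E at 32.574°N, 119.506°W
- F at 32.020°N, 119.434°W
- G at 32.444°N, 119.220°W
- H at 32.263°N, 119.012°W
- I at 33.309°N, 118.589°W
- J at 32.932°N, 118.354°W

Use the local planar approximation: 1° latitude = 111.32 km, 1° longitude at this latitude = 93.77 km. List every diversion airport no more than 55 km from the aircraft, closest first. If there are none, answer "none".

Distances from 32.463°N, 119.589°W:
B: 63.220 km
C: 9.729 km
D: 123.060 km
E: 14.603 km
F: 51.412 km
G: 34.666 km
H: 58.507 km
I: 132.899 km
J: 127.031 km
Threshold 55 km: C (9.729 km), E (14.603 km), G (34.666 km), F (51.412 km) are within range.

C, E, G, F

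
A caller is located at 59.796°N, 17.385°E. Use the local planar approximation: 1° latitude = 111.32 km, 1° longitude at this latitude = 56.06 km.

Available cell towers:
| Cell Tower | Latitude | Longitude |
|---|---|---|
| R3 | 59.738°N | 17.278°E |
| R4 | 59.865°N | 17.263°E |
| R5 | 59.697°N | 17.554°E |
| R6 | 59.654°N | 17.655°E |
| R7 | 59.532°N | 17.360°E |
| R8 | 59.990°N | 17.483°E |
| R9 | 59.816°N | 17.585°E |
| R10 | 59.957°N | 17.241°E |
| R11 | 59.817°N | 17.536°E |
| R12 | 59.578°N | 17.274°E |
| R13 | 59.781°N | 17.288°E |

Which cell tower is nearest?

Distances from 59.796°N, 17.385°E:
R3: √((-0.058·111.32)² + (-0.107·56.06)²) = √(41.68717 + 35.98104) = 8.813 km
R4: √((0.069·111.32)² + (-0.122·56.06)²) = √(58.99899 + 46.77630) = 10.285 km
R5: √((-0.099·111.32)² + (0.169·56.06)²) = √(121.45539 + 89.75933) = 14.533 km
R6: √((-0.142·111.32)² + (0.270·56.06)²) = √(249.87516 + 229.10455) = 21.886 km
R7: √((-0.264·111.32)² + (-0.025·56.06)²) = √(863.68276 + 1.96420) = 29.422 km
R8: √((0.194·111.32)² + (0.098·56.06)²) = √(466.39067 + 30.18272) = 22.284 km
R9: √((0.020·111.32)² + (0.200·56.06)²) = √(4.95686 + 125.70894) = 11.431 km
R10: √((0.161·111.32)² + (-0.144·56.06)²) = √(321.21672 + 65.16752) = 19.657 km
R11: √((0.021·111.32)² + (0.151·56.06)²) = √(5.46493 + 71.65724) = 8.782 km
R12: √((-0.218·111.32)² + (-0.111·56.06)²) = √(588.92418 + 38.72150) = 25.053 km
R13: √((-0.015·111.32)² + (-0.097·56.06)²) = √(2.78823 + 29.56989) = 5.688 km
Minimum: R13 at 5.688 km.

R13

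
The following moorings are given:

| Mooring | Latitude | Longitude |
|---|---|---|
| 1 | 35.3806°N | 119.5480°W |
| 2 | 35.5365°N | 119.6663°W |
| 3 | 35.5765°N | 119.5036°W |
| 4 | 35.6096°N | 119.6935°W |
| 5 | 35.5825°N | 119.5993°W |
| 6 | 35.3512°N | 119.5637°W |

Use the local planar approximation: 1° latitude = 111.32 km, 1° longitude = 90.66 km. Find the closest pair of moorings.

Pairwise distances:
1–6: 3.5689 km
2–5: 7.9447 km
2–4: 8.5029 km
3–5: 8.7018 km
4–5: 9.0573 km
2–3: 15.4078 km
3–4: 17.6062 km
1–2: 20.4014 km
1–3: 22.1760 km
2–6: 22.6279 km
1–5: 22.9517 km
3–6: 25.6654 km
5–6: 25.9498 km
1–4: 28.7030 km
4–6: 31.0791 km
Closest pair: 1–6 at 3.5689 km.

1 and 6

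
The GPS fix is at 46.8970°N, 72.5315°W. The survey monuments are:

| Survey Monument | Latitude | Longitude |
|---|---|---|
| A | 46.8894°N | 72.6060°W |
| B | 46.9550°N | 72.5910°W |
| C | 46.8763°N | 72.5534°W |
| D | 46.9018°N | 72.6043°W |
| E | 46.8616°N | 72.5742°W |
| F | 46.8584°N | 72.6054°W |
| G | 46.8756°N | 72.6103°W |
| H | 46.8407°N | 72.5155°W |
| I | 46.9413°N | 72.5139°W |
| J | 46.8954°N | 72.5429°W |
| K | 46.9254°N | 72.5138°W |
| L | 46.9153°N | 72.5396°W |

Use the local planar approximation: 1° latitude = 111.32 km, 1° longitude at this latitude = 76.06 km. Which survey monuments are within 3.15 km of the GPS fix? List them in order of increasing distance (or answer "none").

Distances from 46.8970°N, 72.5315°W:
A: 5.7293 km
B: 7.8847 km
C: 2.8433 km
D: 5.5629 km
E: 5.1066 km
F: 7.0751 km
G: 6.4496 km
H: 6.3844 km
I: 5.1099 km
J: 0.8852 km
K: 3.4362 km
L: 2.1283 km
Threshold 3.15 km: J (0.8852 km), L (2.1283 km), C (2.8433 km) are within range.

J, L, C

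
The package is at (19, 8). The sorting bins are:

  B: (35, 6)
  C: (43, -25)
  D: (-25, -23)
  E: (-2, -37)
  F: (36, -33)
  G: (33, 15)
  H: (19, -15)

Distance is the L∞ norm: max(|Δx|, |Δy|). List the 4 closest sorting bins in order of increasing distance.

G, B, H, C

Distances from (19, 8):
B: 16
C: 33
D: 44
E: 45
F: 41
G: 14
H: 23
Sorted: G (14) < B (16) < H (23) < C (33) < F (41) < D (44) < …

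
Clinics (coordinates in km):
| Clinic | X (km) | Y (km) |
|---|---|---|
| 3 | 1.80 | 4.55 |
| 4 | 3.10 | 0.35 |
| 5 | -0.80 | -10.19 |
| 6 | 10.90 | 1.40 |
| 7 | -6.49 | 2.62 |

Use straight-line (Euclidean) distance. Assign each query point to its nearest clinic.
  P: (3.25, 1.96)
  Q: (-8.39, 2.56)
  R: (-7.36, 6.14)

P→4; Q→7; R→7

P at (3.25, 1.96):
  3: 2.97 km
  4: 1.62 km
  5: 12.81 km
  6: 7.67 km
  7: 9.76 km
  → nearest: 4 (1.62 km)
Q at (-8.39, 2.56):
  3: 10.38 km
  4: 11.70 km
  5: 14.84 km
  6: 19.32 km
  7: 1.90 km
  → nearest: 7 (1.90 km)
R at (-7.36, 6.14):
  3: 9.30 km
  4: 11.96 km
  5: 17.60 km
  6: 18.87 km
  7: 3.63 km
  → nearest: 7 (3.63 km)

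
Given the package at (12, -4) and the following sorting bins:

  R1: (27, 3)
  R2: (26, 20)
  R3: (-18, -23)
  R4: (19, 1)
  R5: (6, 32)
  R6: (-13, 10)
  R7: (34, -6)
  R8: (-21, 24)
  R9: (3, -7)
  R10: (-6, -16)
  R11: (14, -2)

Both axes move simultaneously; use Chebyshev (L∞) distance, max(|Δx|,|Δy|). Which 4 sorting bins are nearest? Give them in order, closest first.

Distances from (12, -4):
R1: 15
R2: 24
R3: 30
R4: 7
R5: 36
R6: 25
R7: 22
R8: 33
R9: 9
R10: 18
R11: 2
Sorted: R11 (2) < R4 (7) < R9 (9) < R1 (15) < R10 (18) < R7 (22) < …

R11, R4, R9, R1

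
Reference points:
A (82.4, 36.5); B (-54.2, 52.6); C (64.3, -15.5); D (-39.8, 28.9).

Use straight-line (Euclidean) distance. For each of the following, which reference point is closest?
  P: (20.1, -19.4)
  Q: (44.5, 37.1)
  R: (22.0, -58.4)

P→C; Q→A; R→C

P at (20.1, -19.4):
  A: 83.7
  B: 103.5
  C: 44.4
  D: 76.9
  → nearest: C (44.4)
Q at (44.5, 37.1):
  A: 37.9
  B: 99.9
  C: 56.2
  D: 84.7
  → nearest: A (37.9)
R at (22.0, -58.4):
  A: 112.5
  B: 134.6
  C: 60.2
  D: 107.0
  → nearest: C (60.2)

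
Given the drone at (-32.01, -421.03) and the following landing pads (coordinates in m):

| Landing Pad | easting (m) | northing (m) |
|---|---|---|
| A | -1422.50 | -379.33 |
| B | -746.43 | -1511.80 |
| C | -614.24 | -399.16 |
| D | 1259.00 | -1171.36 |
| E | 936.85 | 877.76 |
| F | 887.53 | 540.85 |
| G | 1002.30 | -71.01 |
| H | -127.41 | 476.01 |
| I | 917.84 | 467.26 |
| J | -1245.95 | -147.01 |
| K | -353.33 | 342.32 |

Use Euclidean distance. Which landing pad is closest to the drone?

C

Distances from (-32.01, -421.03):
A: √((-1390.49)² + (41.70)²) = √(1933462.4401 + 1738.8900) = 1391.12 m
B: √((-714.42)² + (-1090.77)²) = √(510395.9364 + 1189779.1929) = 1303.91 m
C: √((-582.23)² + (21.87)²) = √(338991.7729 + 478.2969) = 582.64 m
D: √((1291.01)² + (-750.33)²) = √(1666706.8201 + 562995.1089) = 1493.22 m
E: √((968.86)² + (1298.79)²) = √(938689.6996 + 1686855.4641) = 1620.35 m
F: √((919.54)² + (961.88)²) = √(845553.8116 + 925213.1344) = 1330.70 m
G: √((1034.31)² + (350.02)²) = √(1069797.1761 + 122514.0004) = 1091.93 m
H: √((-95.40)² + (897.04)²) = √(9101.1600 + 804680.7616) = 902.10 m
I: √((949.85)² + (888.29)²) = √(902215.0225 + 789059.1241) = 1300.49 m
J: √((-1213.94)² + (274.02)²) = √(1473650.3236 + 75086.9604) = 1244.48 m
K: √((-321.32)² + (763.35)²) = √(103246.5424 + 582703.2225) = 828.22 m
Minimum: C at 582.64 m.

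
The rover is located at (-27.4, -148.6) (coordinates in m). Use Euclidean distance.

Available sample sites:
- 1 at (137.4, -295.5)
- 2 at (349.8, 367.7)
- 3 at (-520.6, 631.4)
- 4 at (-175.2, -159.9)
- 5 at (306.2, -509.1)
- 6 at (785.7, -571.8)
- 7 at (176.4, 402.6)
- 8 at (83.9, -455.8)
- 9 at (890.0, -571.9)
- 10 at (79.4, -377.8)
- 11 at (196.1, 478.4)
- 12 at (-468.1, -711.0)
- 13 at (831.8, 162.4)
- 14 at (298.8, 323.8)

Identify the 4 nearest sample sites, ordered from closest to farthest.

4, 1, 10, 8

Distances from (-27.4, -148.6):
1: √((164.8)² + (-146.9)²) = √(27159.040 + 21579.610) = 220.8 m
2: √((377.2)² + (516.3)²) = √(142279.840 + 266565.690) = 639.4 m
3: √((-493.2)² + (780.0)²) = √(243246.240 + 608400.000) = 922.8 m
4: √((-147.8)² + (-11.3)²) = √(21844.840 + 127.690) = 148.2 m
5: √((333.6)² + (-360.5)²) = √(111288.960 + 129960.250) = 491.2 m
6: √((813.1)² + (-423.2)²) = √(661131.610 + 179098.240) = 916.6 m
7: √((203.8)² + (551.2)²) = √(41534.440 + 303821.440) = 587.7 m
8: √((111.3)² + (-307.2)²) = √(12387.690 + 94371.840) = 326.7 m
9: √((917.4)² + (-423.3)²) = √(841622.760 + 179182.890) = 1010.3 m
10: √((106.8)² + (-229.2)²) = √(11406.240 + 52532.640) = 252.9 m
11: √((223.5)² + (627.0)²) = √(49952.250 + 393129.000) = 665.6 m
12: √((-440.7)² + (-562.4)²) = √(194216.490 + 316293.760) = 714.5 m
13: √((859.2)² + (311.0)²) = √(738224.640 + 96721.000) = 913.8 m
14: √((326.2)² + (472.4)²) = √(106406.440 + 223161.760) = 574.1 m
Sorted: 4 (148.2 m) < 1 (220.8 m) < 10 (252.9 m) < 8 (326.7 m) < 5 (491.2 m) < 14 (574.1 m) < …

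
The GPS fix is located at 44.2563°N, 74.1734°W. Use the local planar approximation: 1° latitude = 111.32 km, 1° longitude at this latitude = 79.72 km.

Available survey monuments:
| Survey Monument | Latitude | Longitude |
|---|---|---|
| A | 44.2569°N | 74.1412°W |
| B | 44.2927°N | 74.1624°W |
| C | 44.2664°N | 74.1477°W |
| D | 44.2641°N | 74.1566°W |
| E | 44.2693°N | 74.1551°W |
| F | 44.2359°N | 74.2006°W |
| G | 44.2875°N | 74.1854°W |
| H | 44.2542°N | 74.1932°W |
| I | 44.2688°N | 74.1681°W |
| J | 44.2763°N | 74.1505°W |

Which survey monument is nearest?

Distances from 44.2563°N, 74.1734°W:
A: 2.5679 km
B: 4.1459 km
C: 2.3370 km
D: 1.5961 km
E: 2.0549 km
F: 3.1399 km
G: 3.6025 km
H: 1.5957 km
I: 1.4542 km
J: 2.8792 km
Minimum: I at 1.4542 km.

I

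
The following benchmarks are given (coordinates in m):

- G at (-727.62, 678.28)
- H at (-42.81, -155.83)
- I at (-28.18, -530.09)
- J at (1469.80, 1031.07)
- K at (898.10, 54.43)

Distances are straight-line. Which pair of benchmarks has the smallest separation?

Pairwise distances:
G–H: √((684.81)² + (-834.11)²) = √(468964.7361 + 695739.4921) = 1079.21 m
G–I: √((699.44)² + (-1208.37)²) = √(489216.3136 + 1460158.0569) = 1396.20 m
G–J: √((2197.42)² + (352.79)²) = √(4828654.6564 + 124460.7841) = 2225.56 m
G–K: √((1625.72)² + (-623.85)²) = √(2642965.5184 + 389188.8225) = 1741.31 m
H–I: √((14.63)² + (-374.26)²) = √(214.0369 + 140070.5476) = 374.55 m
H–J: √((1512.61)² + (1186.90)²) = √(2287989.0121 + 1408731.6100) = 1922.69 m
H–K: √((940.91)² + (210.26)²) = √(885311.6281 + 44209.2676) = 964.12 m
I–J: √((1497.98)² + (1561.16)²) = √(2243944.0804 + 2437220.5456) = 2163.60 m
I–K: √((926.28)² + (584.52)²) = √(857994.6384 + 341663.6304) = 1095.29 m
J–K: √((-571.70)² + (-976.64)²) = √(326840.8900 + 953825.6896) = 1131.67 m
Closest pair: H–I at 374.55 m.

H and I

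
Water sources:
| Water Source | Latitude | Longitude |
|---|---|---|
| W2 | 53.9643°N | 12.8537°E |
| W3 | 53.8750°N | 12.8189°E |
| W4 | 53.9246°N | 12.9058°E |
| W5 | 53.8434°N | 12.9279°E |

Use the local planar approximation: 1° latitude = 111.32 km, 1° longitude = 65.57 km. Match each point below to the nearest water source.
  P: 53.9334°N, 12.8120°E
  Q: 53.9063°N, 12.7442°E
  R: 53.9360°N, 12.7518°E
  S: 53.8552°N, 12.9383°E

P→W2; Q→W3; R→W2; S→W5

P at 53.9334°N, 12.8120°E:
  W2: 4.3941 km
  W3: 6.5168 km
  W4: 6.2280 km
  W5: 12.5750 km
  → nearest: W2 (4.3941 km)
Q at 53.9063°N, 12.7442°E:
  W2: 9.6560 km
  W3: 6.0110 km
  W4: 10.7902 km
  W5: 13.9325 km
  → nearest: W3 (6.0110 km)
R at 53.9360°N, 12.7518°E:
  W2: 7.3870 km
  W3: 8.0913 km
  W4: 10.1772 km
  W5: 15.4787 km
  → nearest: W2 (7.3870 km)
S at 53.8552°N, 12.9383°E:
  W2: 13.3519 km
  W3: 8.1334 km
  W4: 8.0141 km
  W5: 1.4800 km
  → nearest: W5 (1.4800 km)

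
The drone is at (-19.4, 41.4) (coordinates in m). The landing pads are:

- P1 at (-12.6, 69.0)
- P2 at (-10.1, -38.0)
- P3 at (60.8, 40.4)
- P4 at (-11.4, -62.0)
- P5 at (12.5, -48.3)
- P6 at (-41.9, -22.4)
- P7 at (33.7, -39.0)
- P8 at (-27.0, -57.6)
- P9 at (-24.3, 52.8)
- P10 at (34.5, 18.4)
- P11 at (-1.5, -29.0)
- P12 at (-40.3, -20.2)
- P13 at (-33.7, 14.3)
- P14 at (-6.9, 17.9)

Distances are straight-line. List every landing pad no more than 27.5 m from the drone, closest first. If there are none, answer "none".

P9, P14

Distances from (-19.4, 41.4):
P1: √((6.8)² + (27.6)²) = √(46.240 + 761.760) = 28.4 m
P2: √((9.3)² + (-79.4)²) = √(86.490 + 6304.360) = 79.9 m
P3: √((80.2)² + (-1.0)²) = √(6432.040 + 1.000) = 80.2 m
P4: √((8.0)² + (-103.4)²) = √(64.000 + 10691.560) = 103.7 m
P5: √((31.9)² + (-89.7)²) = √(1017.610 + 8046.090) = 95.2 m
P6: √((-22.5)² + (-63.8)²) = √(506.250 + 4070.440) = 67.7 m
P7: √((53.1)² + (-80.4)²) = √(2819.610 + 6464.160) = 96.4 m
P8: √((-7.6)² + (-99.0)²) = √(57.760 + 9801.000) = 99.3 m
P9: √((-4.9)² + (11.4)²) = √(24.010 + 129.960) = 12.4 m
P10: √((53.9)² + (-23.0)²) = √(2905.210 + 529.000) = 58.6 m
P11: √((17.9)² + (-70.4)²) = √(320.410 + 4956.160) = 72.6 m
P12: √((-20.9)² + (-61.6)²) = √(436.810 + 3794.560) = 65.0 m
P13: √((-14.3)² + (-27.1)²) = √(204.490 + 734.410) = 30.6 m
P14: √((12.5)² + (-23.5)²) = √(156.250 + 552.250) = 26.6 m
Threshold 27.5 m: P9 (12.4 m), P14 (26.6 m) are within range.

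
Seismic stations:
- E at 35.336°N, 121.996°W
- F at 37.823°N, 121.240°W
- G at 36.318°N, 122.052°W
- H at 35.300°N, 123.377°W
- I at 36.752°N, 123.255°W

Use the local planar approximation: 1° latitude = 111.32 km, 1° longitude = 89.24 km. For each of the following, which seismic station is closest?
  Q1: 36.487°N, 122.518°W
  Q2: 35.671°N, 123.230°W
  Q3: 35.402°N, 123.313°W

Q1 at 36.487°N, 122.518°W:
  E: √((-1.151·111.32)² + (0.522·89.24)²) = √(16417.12264 + 2170.00198) = 136.335 km
  F: √((1.336·111.32)² + (1.278·89.24)²) = √(22118.68540 + 13007.11053) = 187.419 km
  G: √((-0.169·111.32)² + (0.466·89.24)²) = √(353.93198 + 1729.38209) = 45.643 km
  H: √((-1.187·111.32)² + (-0.859·89.24)²) = √(17460.14449 + 5876.32018) = 152.763 km
  I: √((0.265·111.32)² + (-0.737·89.24)²) = √(870.23820 + 4325.67712) = 72.083 km
  → nearest: G (45.643 km)
Q2 at 35.671°N, 123.230°W:
  E: √((-0.335·111.32)² + (1.234·89.24)²) = √(1390.70818 + 12126.89012) = 116.265 km
  F: √((2.152·111.32)² + (1.990·89.24)²) = √(57389.30024 + 31537.35567) = 298.206 km
  G: √((0.647·111.32)² + (1.178·89.24)²) = √(5187.46234 + 11051.20676) = 127.431 km
  H: √((-0.371·111.32)² + (-0.147·89.24)²) = √(1705.66687 + 172.08927) = 43.333 km
  I: √((1.081·111.32)² + (-0.025·89.24)²) = √(14480.97432 + 4.97736) = 120.358 km
  → nearest: H (43.333 km)
Q3 at 35.402°N, 123.313°W:
  E: √((-0.066·111.32)² + (1.317·89.24)²) = √(53.98017 + 13813.08465) = 117.759 km
  F: √((2.421·111.32)² + (2.073·89.24)²) = √(72633.33311 + 34222.97243) = 326.889 km
  G: √((0.916·111.32)² + (1.261·89.24)²) = √(10397.70143 + 12663.37000) = 151.859 km
  H: √((-0.102·111.32)² + (-0.064·89.24)²) = √(128.92785 + 32.61963) = 12.710 km
  I: √((1.350·111.32)² + (0.058·89.24)²) = √(22584.67952 + 26.79015) = 150.371 km
  → nearest: H (12.710 km)

Q1→G; Q2→H; Q3→H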